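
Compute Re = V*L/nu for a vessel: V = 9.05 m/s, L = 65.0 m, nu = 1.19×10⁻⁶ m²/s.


Formula: Re = V * L / nu
Step 1 — V * L = 9.05 * 65.0 = 588.25 m^2/s
Step 2 — Re = 588.25 / 1.19e-6 = 4.94e+08

4.94e+08


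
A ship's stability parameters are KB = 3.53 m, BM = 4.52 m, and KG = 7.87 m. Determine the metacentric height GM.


Formula: GM = KB + BM - KG
Step 1 — KM = KB + BM = 3.53 + 4.52 = 8.05 m
Step 2 — GM = KM - KG = 8.05 - 7.87 = 0.18 m

0.18 m


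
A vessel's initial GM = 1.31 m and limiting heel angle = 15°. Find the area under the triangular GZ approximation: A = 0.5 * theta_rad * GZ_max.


Formula: GZ_max = GM * sin(theta); Area = 0.5 * theta_rad * GZ_max
Step 1 — GZ_max = 1.31 * sin(15°) = 1.31 * 0.258819 = 0.339053 m
Step 2 — theta_rad = 15 * pi/180 = 0.261799 rad
Step 3 — Area = 0.5 * 0.261799 * 0.339053 ≈ 0.044382 m·rad (5 s.f.)

0.044382 m·rad


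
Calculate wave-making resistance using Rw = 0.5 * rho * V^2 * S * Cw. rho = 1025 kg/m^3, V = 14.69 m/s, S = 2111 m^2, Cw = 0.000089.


Formula: Rw = 0.5 * rho * V^2 * S * Cw
Step 1 — V^2 = 14.69^2 = 215.7961
Step 2 — 0.5 * rho * V^2 = 0.5 * 1025 * 215.7961 = 110595.50125
Step 3 — Rw = 110595.50125 * 2111 * 0.000089 ≈ 20779 N (5 s.f.)

20779 N


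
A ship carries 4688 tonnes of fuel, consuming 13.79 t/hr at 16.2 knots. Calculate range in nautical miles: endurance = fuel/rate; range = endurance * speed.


Formula: endurance = fuel / rate; range = endurance * speed
Step 1 — endurance = 4688 / 13.79 = 339.9565 hours
Step 2 — range = 339.9565 * 16.2 ≈ 5507.3 nautical miles (5 s.f.)

5507.3 NM


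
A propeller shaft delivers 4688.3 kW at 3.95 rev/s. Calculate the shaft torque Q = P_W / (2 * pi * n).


Formula: Q = P_W / (2 * pi * n)
Step 1 — P_W = 4688.3 kW * 1000 = 4688300.0 W
Step 2 — 2 * pi * n = 2 * pi * 3.95 = 24.818582
Step 3 — Q = 4688300.0 / 24.818582 ≈ 188900 N·m (5 s.f.)

188900 N·m


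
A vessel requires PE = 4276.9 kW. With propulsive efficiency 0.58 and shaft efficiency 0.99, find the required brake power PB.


Formula: PB = PE / (eta_D * eta_S)
Step 1 — combined efficiency = eta_D * eta_S = 0.58 * 0.99 = 0.5742
Step 2 — PB = 4276.9 / 0.5742 ≈ 7448.5 kW (5 s.f.)

7448.5 kW


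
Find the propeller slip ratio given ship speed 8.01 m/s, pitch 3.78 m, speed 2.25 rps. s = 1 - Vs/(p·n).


Formula: s = 1 - Vs / (p * n)
Step 1 — p * n = 3.78 * 2.25 = 8.505
Step 2 — Vs / (p*n) = 8.01 / 8.505 = 0.941799 (6 d.p.)
Step 3 — s = 1 - 0.941799 = 0.058201

0.058201


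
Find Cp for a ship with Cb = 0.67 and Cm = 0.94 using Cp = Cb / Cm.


Formula: Cp = Cb / Cm
Substituting: Cp = 0.67 / 0.94
Result: Cp ≈ 0.71277 (5 s.f.)

0.71277


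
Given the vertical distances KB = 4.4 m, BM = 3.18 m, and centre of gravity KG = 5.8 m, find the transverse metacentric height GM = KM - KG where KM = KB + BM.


Formula: GM = KB + BM - KG
Step 1 — KM = KB + BM = 4.4 + 3.18 = 7.58 m
Step 2 — GM = KM - KG = 7.58 - 5.8 = 1.78 m

1.78 m


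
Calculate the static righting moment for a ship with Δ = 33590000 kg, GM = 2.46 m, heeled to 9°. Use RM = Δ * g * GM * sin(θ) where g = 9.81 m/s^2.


Formula: GZ = GM * sin(theta); RM = disp * g * GZ
Step 1 — GZ = 2.46 * sin(9°) = 2.46 * 0.156434 = 0.384828 m
Step 2 — RM = 33590000 * 9.81 * 0.384828 ≈ 126810000 N·m (5 s.f.)

126810000 N·m


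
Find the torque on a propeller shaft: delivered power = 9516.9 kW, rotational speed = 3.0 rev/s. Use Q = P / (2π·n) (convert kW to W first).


Formula: Q = P_W / (2 * pi * n)
Step 1 — P_W = 9516.9 kW * 1000 = 9516900.0 W
Step 2 — 2 * pi * n = 2 * pi * 3.0 = 18.849556
Step 3 — Q = 9516900.0 / 18.849556 ≈ 504890 N·m (5 s.f.)

504890 N·m


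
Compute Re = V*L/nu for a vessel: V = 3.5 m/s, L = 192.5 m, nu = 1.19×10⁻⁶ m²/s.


Formula: Re = V * L / nu
Step 1 — V * L = 3.5 * 192.5 = 673.75 m^2/s
Step 2 — Re = 673.75 / 1.19e-6 = 5.66e+08

5.66e+08


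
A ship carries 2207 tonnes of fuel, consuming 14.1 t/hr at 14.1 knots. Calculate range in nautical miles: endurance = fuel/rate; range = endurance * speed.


Formula: endurance = fuel / rate; range = endurance * speed
Step 1 — endurance = 2207 / 14.1 = 156.5248 hours
Step 2 — range = 156.5248 * 14.1 ≈ 2207.0 nautical miles (5 s.f.)

2207.0 NM


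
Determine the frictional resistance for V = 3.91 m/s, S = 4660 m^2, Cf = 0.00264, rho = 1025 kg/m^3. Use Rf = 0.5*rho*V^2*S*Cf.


Formula: Rf = 0.5 * rho * V^2 * S * Cf
Step 1 — V^2 = 3.91^2 = 15.2881
Step 2 — 0.5 * rho * V^2 = 0.5 * 1025 * 15.2881 = 7835.15125
Step 3 — Rf = 7835.15125 * 4660 * 0.00264 ≈ 96391 N (5 s.f.)

96391 N


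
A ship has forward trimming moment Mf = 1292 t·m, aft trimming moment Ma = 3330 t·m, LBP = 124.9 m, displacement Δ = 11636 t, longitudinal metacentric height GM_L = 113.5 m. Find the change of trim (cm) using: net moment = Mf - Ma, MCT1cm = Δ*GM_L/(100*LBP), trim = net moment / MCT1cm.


Formula: net trimming moment = Mf - Ma; MCT1cm = Δ*GM_L/(100*LBP); trim = net moment / MCT1cm
Step 1 — net trimming moment = 1292 - 3330 = -2038 t·m
Step 2 — MCT1cm = 11636 * 113.5 / (100 * 124.9) = 105.7395 t·m/cm
Step 3 — trim = -2038 / 105.7395 ≈ -19.274 cm (5 s.f.)

-19.274 cm


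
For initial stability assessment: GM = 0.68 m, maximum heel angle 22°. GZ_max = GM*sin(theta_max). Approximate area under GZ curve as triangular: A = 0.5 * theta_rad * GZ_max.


Formula: GZ_max = GM * sin(theta); Area = 0.5 * theta_rad * GZ_max
Step 1 — GZ_max = 0.68 * sin(22°) = 0.68 * 0.374607 = 0.254733 m
Step 2 — theta_rad = 22 * pi/180 = 0.383972 rad
Step 3 — Area = 0.5 * 0.383972 * 0.254733 ≈ 0.048905 m·rad (5 s.f.)

0.048905 m·rad


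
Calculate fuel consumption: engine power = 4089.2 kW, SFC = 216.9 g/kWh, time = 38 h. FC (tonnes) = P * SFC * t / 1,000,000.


Formula: FC (tonnes) = P * SFC * t / 1,000,000
Step 1 — P * SFC * t = 4089.2 * 216.9 * 38 = 33704004.24 g
Step 2 — FC (tonnes) = 33704004.24 / 1,000,000 ≈ 33.704 tonnes (5 s.f.)

33.704 tonnes


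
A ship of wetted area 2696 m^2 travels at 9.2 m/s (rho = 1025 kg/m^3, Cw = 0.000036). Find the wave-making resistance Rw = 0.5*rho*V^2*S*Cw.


Formula: Rw = 0.5 * rho * V^2 * S * Cw
Step 1 — V^2 = 9.2^2 = 84.64
Step 2 — 0.5 * rho * V^2 = 0.5 * 1025 * 84.64 = 43378.0
Step 3 — Rw = 43378.0 * 2696 * 0.000036 ≈ 4210.1 N (5 s.f.)

4210.1 N


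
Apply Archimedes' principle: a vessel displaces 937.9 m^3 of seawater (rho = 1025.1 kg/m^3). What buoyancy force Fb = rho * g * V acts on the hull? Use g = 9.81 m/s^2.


Formula: Fb = rho * g * V
Substituting: Fb = 1025.1 * 9.81 * 937.9
Intermediate: 1025.1 * 9.81 = 10056.231
Result: Fb = 10056.231 * 937.9 ≈ 9431700 N (5 s.f.)

9431700 N


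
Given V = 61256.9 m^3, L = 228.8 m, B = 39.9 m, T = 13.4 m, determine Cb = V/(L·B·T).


Formula: Cb = V / (L * B * T)
Step 1 — L * B * T = 228.8 * 39.9 * 13.4 = 122330.208 m^3
Step 2 — Cb = 61256.9 / 122330.208 ≈ 0.50075 (5 s.f.)

0.50075


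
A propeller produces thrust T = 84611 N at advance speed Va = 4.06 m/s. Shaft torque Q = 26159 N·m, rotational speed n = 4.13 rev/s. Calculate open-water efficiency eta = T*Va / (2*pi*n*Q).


Formula: eta = T * Va / (2 * pi * n * Q)
Step 1 — numerator = T * Va = 84611 * 4.06 = 343520.66
Step 2 — 2 * pi * n = 2 * pi * 4.13 = 25.949555
Step 3 — denominator = 25.949555 * 26159 = 678814.41
Step 4 — eta = 343520.66 / 678814.41 ≈ 0.50606 (5 s.f.)

0.50606


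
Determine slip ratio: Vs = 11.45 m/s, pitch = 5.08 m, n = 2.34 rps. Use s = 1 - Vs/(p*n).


Formula: s = 1 - Vs / (p * n)
Step 1 — p * n = 5.08 * 2.34 = 11.8872
Step 2 — Vs / (p*n) = 11.45 / 11.8872 = 0.963221 (6 d.p.)
Step 3 — s = 1 - 0.963221 = 0.036779

0.036779


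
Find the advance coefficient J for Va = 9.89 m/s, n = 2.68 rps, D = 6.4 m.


Formula: J = Va / (n * D)
Step 1 — n * D = 2.68 * 6.4 = 17.152
Step 2 — J = 9.89 / 17.152 ≈ 0.57661 (5 s.f.)

0.57661


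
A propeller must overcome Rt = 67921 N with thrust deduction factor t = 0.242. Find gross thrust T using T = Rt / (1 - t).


Formula: T = Rt / (1 - t)
Step 1 — (1 - t) = 1 - 0.242 = 0.758
Step 2 — T = 67921 / 0.758 ≈ 89606 N (5 s.f.)

89606 N


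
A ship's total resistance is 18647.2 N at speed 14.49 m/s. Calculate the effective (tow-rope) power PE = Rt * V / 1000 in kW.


Formula: PE = Rt * V / 1000 (kW)
Step 1 — PE (W) = 18647.2 * 14.49 = 270197.928 W
Step 2 — PE (kW) = 270197.928 / 1000 ≈ 270.20 kW (5 s.f.)

270.20 kW


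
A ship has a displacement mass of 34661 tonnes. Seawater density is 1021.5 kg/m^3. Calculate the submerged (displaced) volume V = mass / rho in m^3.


Formula: V = mass / rho
Step 1 — convert tonnes to kg: 34661 t * 1000 = 34661000 kg
Step 2 — V = 34661000 / 1021.5 ≈ 33931 m^3 (5 s.f.)

33931 m^3


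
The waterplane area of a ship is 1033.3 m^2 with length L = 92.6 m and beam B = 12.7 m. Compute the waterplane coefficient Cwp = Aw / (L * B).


Formula: Cwp = Aw / (L * B)
Step 1 — L * B = 92.6 * 12.7 = 1176.02 m^2
Step 2 — Cwp = 1033.3 / 1176.02 ≈ 0.87864 (5 s.f.)

0.87864


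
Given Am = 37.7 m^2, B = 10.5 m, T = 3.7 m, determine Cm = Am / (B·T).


Formula: Cm = Am / (B * T)
Step 1 — B * T = 10.5 * 3.7 = 38.85 m^2
Step 2 — Cm = 37.7 / 38.85 ≈ 0.97040 (5 s.f.)

0.97040


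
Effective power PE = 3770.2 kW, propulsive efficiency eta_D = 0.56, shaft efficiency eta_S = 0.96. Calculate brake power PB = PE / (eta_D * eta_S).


Formula: PB = PE / (eta_D * eta_S)
Step 1 — combined efficiency = eta_D * eta_S = 0.56 * 0.96 = 0.5376
Step 2 — PB = 3770.2 / 0.5376 ≈ 7013.0 kW (5 s.f.)

7013.0 kW


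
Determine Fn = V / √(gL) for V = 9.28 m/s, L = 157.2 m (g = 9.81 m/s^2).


Formula: Fn = V / sqrt(g * L)
Step 1 — g * L = 9.81 * 157.2 = 1542.132
Step 2 — sqrt(g * L) = sqrt(1542.132) = 39.269989
Step 3 — Fn = 9.28 / 39.269989 ≈ 0.23631 (5 s.f.)

0.23631


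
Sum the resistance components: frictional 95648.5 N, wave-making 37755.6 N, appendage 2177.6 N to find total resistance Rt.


Formula: Rt = Rf + Rw + Ra
Substituting: Rt = 95648.5 + 37755.6 + 2177.6
Result: Rt = 135581.7 N

135581.7 N


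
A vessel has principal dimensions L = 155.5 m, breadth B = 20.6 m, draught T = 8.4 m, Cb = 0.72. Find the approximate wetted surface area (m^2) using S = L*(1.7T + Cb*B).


Formula: S = 1.7*L*T + V/T with V = Cb*L*B*T, i.e. S = L * (1.7*T + Cb*B)
Step 1 — 1.7*T = 1.7 * 8.4 = 14.28 m
Step 2 — Cb*B = 0.72 * 20.6 = 14.832 m
Step 3 — 1.7*T + Cb*B = 14.28 + 14.832 = 29.112 m
Step 4 — S = 155.5 * 29.112 ≈ 4526.9 m^2 (5 s.f.)

4526.9 m^2


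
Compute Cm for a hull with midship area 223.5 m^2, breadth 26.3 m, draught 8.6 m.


Formula: Cm = Am / (B * T)
Step 1 — B * T = 26.3 * 8.6 = 226.18 m^2
Step 2 — Cm = 223.5 / 226.18 ≈ 0.98815 (5 s.f.)

0.98815


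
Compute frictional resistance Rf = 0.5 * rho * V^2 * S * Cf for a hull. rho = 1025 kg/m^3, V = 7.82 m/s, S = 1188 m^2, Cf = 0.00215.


Formula: Rf = 0.5 * rho * V^2 * S * Cf
Step 1 — V^2 = 7.82^2 = 61.1524
Step 2 — 0.5 * rho * V^2 = 0.5 * 1025 * 61.1524 = 31340.605
Step 3 — Rf = 31340.605 * 1188 * 0.00215 ≈ 80050 N (5 s.f.)

80050 N


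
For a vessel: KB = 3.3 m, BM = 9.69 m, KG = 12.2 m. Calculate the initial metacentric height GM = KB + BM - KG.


Formula: GM = KB + BM - KG
Step 1 — KM = KB + BM = 3.3 + 9.69 = 12.99 m
Step 2 — GM = KM - KG = 12.99 - 12.2 = 0.79 m

0.79 m


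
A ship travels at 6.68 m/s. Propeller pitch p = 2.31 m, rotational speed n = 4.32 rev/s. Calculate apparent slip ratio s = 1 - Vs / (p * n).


Formula: s = 1 - Vs / (p * n)
Step 1 — p * n = 2.31 * 4.32 = 9.9792
Step 2 — Vs / (p*n) = 6.68 / 9.9792 = 0.669392 (6 d.p.)
Step 3 — s = 1 - 0.669392 = 0.330608

0.330608


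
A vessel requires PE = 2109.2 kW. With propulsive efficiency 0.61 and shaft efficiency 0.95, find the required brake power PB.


Formula: PB = PE / (eta_D * eta_S)
Step 1 — combined efficiency = eta_D * eta_S = 0.61 * 0.95 = 0.5795
Step 2 — PB = 2109.2 / 0.5795 ≈ 3639.7 kW (5 s.f.)

3639.7 kW


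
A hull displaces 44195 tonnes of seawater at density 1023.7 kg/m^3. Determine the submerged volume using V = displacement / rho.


Formula: V = mass / rho
Step 1 — convert tonnes to kg: 44195 t * 1000 = 44195000 kg
Step 2 — V = 44195000 / 1023.7 ≈ 43172 m^3 (5 s.f.)

43172 m^3


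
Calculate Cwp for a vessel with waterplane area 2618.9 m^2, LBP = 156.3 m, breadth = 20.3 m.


Formula: Cwp = Aw / (L * B)
Step 1 — L * B = 156.3 * 20.3 = 3172.89 m^2
Step 2 — Cwp = 2618.9 / 3172.89 ≈ 0.82540 (5 s.f.)

0.82540


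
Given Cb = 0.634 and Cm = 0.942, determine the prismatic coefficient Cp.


Formula: Cp = Cb / Cm
Substituting: Cp = 0.634 / 0.942
Result: Cp ≈ 0.67304 (5 s.f.)

0.67304


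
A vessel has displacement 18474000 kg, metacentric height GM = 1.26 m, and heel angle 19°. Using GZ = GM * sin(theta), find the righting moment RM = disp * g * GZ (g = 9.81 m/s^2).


Formula: GZ = GM * sin(theta); RM = disp * g * GZ
Step 1 — GZ = 1.26 * sin(19°) = 1.26 * 0.325568 = 0.410216 m
Step 2 — RM = 18474000 * 9.81 * 0.410216 ≈ 74343000 N·m (5 s.f.)

74343000 N·m


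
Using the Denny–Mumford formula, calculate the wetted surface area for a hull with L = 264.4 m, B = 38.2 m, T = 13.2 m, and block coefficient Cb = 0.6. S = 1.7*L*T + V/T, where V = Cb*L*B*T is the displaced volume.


Formula: S = 1.7*L*T + V/T with V = Cb*L*B*T, i.e. S = L * (1.7*T + Cb*B)
Step 1 — 1.7*T = 1.7 * 13.2 = 22.44 m
Step 2 — Cb*B = 0.6 * 38.2 = 22.92 m
Step 3 — 1.7*T + Cb*B = 22.44 + 22.92 = 45.36 m
Step 4 — S = 264.4 * 45.36 ≈ 11993 m^2 (5 s.f.)

11993 m^2


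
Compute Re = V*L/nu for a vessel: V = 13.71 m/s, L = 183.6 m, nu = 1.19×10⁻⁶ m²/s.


Formula: Re = V * L / nu
Step 1 — V * L = 13.71 * 183.6 = 2517.156 m^2/s
Step 2 — Re = 2517.156 / 1.19e-6 = 2.12e+09

2.12e+09


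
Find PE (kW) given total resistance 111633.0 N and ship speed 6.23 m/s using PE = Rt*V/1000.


Formula: PE = Rt * V / 1000 (kW)
Step 1 — PE (W) = 111633.0 * 6.23 = 695473.59 W
Step 2 — PE (kW) = 695473.59 / 1000 ≈ 695.47 kW (5 s.f.)

695.47 kW


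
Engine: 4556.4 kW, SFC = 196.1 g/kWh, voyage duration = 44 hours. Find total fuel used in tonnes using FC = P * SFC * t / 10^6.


Formula: FC (tonnes) = P * SFC * t / 1,000,000
Step 1 — P * SFC * t = 4556.4 * 196.1 * 44 = 39314441.76 g
Step 2 — FC (tonnes) = 39314441.76 / 1,000,000 ≈ 39.314 tonnes (5 s.f.)

39.314 tonnes


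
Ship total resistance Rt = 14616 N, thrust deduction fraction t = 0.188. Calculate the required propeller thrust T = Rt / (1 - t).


Formula: T = Rt / (1 - t)
Step 1 — (1 - t) = 1 - 0.188 = 0.812
Step 2 — T = 14616 / 0.812 ≈ 18000 N (5 s.f.)

18000 N


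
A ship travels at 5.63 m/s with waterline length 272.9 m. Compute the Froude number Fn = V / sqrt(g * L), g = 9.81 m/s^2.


Formula: Fn = V / sqrt(g * L)
Step 1 — g * L = 9.81 * 272.9 = 2677.149
Step 2 — sqrt(g * L) = sqrt(2677.149) = 51.741173
Step 3 — Fn = 5.63 / 51.741173 ≈ 0.10881 (5 s.f.)

0.10881


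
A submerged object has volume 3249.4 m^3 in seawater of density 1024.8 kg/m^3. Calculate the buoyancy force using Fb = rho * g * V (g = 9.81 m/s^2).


Formula: Fb = rho * g * V
Substituting: Fb = 1024.8 * 9.81 * 3249.4
Intermediate: 1024.8 * 9.81 = 10053.288
Result: Fb = 10053.288 * 3249.4 ≈ 32667000 N (5 s.f.)

32667000 N


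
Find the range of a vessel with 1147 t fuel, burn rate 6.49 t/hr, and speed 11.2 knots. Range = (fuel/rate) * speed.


Formula: endurance = fuel / rate; range = endurance * speed
Step 1 — endurance = 1147 / 6.49 = 176.7334 hours
Step 2 — range = 176.7334 * 11.2 ≈ 1979.4 nautical miles (5 s.f.)

1979.4 NM


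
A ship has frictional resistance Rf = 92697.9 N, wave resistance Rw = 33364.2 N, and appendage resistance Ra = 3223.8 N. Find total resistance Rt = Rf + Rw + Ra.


Formula: Rt = Rf + Rw + Ra
Substituting: Rt = 92697.9 + 33364.2 + 3223.8
Result: Rt = 129285.9 N

129285.9 N


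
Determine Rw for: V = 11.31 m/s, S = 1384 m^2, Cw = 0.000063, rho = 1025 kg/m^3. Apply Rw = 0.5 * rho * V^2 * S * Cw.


Formula: Rw = 0.5 * rho * V^2 * S * Cw
Step 1 — V^2 = 11.31^2 = 127.9161
Step 2 — 0.5 * rho * V^2 = 0.5 * 1025 * 127.9161 = 65557.00125
Step 3 — Rw = 65557.00125 * 1384 * 0.000063 ≈ 5716.0 N (5 s.f.)

5716.0 N


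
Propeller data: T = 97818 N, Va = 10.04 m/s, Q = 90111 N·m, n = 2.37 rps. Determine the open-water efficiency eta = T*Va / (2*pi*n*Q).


Formula: eta = T * Va / (2 * pi * n * Q)
Step 1 — numerator = T * Va = 97818 * 10.04 = 982092.72
Step 2 — 2 * pi * n = 2 * pi * 2.37 = 14.891149
Step 3 — denominator = 14.891149 * 90111 = 1341856.33
Step 4 — eta = 982092.72 / 1341856.33 ≈ 0.73189 (5 s.f.)

0.73189


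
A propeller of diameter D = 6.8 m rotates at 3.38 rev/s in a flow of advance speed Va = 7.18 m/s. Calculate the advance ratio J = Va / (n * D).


Formula: J = Va / (n * D)
Step 1 — n * D = 3.38 * 6.8 = 22.984
Step 2 — J = 7.18 / 22.984 ≈ 0.31239 (5 s.f.)

0.31239


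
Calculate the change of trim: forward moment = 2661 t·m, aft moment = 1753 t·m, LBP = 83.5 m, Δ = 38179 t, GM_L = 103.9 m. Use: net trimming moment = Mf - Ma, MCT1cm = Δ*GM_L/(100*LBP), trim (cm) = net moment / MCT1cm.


Formula: net trimming moment = Mf - Ma; MCT1cm = Δ*GM_L/(100*LBP); trim = net moment / MCT1cm
Step 1 — net trimming moment = 2661 - 1753 = 908 t·m
Step 2 — MCT1cm = 38179 * 103.9 / (100 * 83.5) = 475.0656 t·m/cm
Step 3 — trim = 908 / 475.0656 ≈ 1.9113 cm (5 s.f.)

1.9113 cm


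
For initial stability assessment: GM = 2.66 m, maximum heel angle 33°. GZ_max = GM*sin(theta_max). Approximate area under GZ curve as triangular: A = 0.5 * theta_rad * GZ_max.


Formula: GZ_max = GM * sin(theta); Area = 0.5 * theta_rad * GZ_max
Step 1 — GZ_max = 2.66 * sin(33°) = 2.66 * 0.544639 = 1.44874 m
Step 2 — theta_rad = 33 * pi/180 = 0.575959 rad
Step 3 — Area = 0.5 * 0.575959 * 1.44874 ≈ 0.41721 m·rad (5 s.f.)

0.41721 m·rad


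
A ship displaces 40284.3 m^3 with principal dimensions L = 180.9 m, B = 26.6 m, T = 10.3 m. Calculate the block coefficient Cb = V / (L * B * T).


Formula: Cb = V / (L * B * T)
Step 1 — L * B * T = 180.9 * 26.6 * 10.3 = 49562.982 m^3
Step 2 — Cb = 40284.3 / 49562.982 ≈ 0.81279 (5 s.f.)

0.81279


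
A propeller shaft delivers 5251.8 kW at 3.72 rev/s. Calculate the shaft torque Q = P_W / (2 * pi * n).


Formula: Q = P_W / (2 * pi * n)
Step 1 — P_W = 5251.8 kW * 1000 = 5251800.0 W
Step 2 — 2 * pi * n = 2 * pi * 3.72 = 23.373449
Step 3 — Q = 5251800.0 / 23.373449 ≈ 224690 N·m (5 s.f.)

224690 N·m


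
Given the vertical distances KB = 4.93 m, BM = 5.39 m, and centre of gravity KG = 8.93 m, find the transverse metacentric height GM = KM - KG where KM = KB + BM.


Formula: GM = KB + BM - KG
Step 1 — KM = KB + BM = 4.93 + 5.39 = 10.32 m
Step 2 — GM = KM - KG = 10.32 - 8.93 = 1.39 m

1.39 m


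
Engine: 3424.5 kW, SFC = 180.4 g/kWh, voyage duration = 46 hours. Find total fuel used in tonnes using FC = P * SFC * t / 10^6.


Formula: FC (tonnes) = P * SFC * t / 1,000,000
Step 1 — P * SFC * t = 3424.5 * 180.4 * 46 = 28417870.8 g
Step 2 — FC (tonnes) = 28417870.8 / 1,000,000 ≈ 28.418 tonnes (5 s.f.)

28.418 tonnes


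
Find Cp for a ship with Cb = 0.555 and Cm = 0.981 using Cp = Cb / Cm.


Formula: Cp = Cb / Cm
Substituting: Cp = 0.555 / 0.981
Result: Cp ≈ 0.56575 (5 s.f.)

0.56575


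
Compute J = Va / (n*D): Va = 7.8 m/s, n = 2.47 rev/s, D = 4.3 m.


Formula: J = Va / (n * D)
Step 1 — n * D = 2.47 * 4.3 = 10.621
Step 2 — J = 7.8 / 10.621 ≈ 0.73439 (5 s.f.)

0.73439


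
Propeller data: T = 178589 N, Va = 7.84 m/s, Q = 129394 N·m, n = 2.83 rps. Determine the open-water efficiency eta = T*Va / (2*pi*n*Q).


Formula: eta = T * Va / (2 * pi * n * Q)
Step 1 — numerator = T * Va = 178589 * 7.84 = 1400137.76
Step 2 — 2 * pi * n = 2 * pi * 2.83 = 17.781414
Step 3 — denominator = 17.781414 * 129394 = 2300808.28
Step 4 — eta = 1400137.76 / 2300808.28 ≈ 0.60854 (5 s.f.)

0.60854


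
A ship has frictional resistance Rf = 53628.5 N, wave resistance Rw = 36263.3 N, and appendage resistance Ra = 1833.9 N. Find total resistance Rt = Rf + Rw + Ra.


Formula: Rt = Rf + Rw + Ra
Substituting: Rt = 53628.5 + 36263.3 + 1833.9
Result: Rt = 91725.7 N

91725.7 N


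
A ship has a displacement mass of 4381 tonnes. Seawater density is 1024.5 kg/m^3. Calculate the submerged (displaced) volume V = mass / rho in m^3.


Formula: V = mass / rho
Step 1 — convert tonnes to kg: 4381 t * 1000 = 4381000 kg
Step 2 — V = 4381000 / 1024.5 ≈ 4276.2 m^3 (5 s.f.)

4276.2 m^3


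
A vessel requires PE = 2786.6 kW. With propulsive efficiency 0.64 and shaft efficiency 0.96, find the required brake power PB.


Formula: PB = PE / (eta_D * eta_S)
Step 1 — combined efficiency = eta_D * eta_S = 0.64 * 0.96 = 0.6144
Step 2 — PB = 2786.6 / 0.6144 ≈ 4535.5 kW (5 s.f.)

4535.5 kW


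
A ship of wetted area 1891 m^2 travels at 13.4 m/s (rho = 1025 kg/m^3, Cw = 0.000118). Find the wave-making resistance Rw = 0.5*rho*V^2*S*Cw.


Formula: Rw = 0.5 * rho * V^2 * S * Cw
Step 1 — V^2 = 13.4^2 = 179.56
Step 2 — 0.5 * rho * V^2 = 0.5 * 1025 * 179.56 = 92024.5
Step 3 — Rw = 92024.5 * 1891 * 0.000118 ≈ 20534 N (5 s.f.)

20534 N


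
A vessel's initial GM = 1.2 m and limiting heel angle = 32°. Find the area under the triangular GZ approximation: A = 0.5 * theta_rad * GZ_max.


Formula: GZ_max = GM * sin(theta); Area = 0.5 * theta_rad * GZ_max
Step 1 — GZ_max = 1.2 * sin(32°) = 1.2 * 0.529919 = 0.635903 m
Step 2 — theta_rad = 32 * pi/180 = 0.558505 rad
Step 3 — Area = 0.5 * 0.558505 * 0.635903 ≈ 0.17758 m·rad (5 s.f.)

0.17758 m·rad


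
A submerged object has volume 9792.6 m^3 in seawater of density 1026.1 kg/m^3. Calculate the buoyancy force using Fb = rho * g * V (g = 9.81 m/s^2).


Formula: Fb = rho * g * V
Substituting: Fb = 1026.1 * 9.81 * 9792.6
Intermediate: 1026.1 * 9.81 = 10066.041
Result: Fb = 10066.041 * 9792.6 ≈ 98573000 N (5 s.f.)

98573000 N


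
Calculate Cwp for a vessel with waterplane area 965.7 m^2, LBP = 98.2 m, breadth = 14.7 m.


Formula: Cwp = Aw / (L * B)
Step 1 — L * B = 98.2 * 14.7 = 1443.54 m^2
Step 2 — Cwp = 965.7 / 1443.54 ≈ 0.66898 (5 s.f.)

0.66898


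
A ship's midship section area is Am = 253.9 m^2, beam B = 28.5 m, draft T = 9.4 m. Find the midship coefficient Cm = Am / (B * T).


Formula: Cm = Am / (B * T)
Step 1 — B * T = 28.5 * 9.4 = 267.9 m^2
Step 2 — Cm = 253.9 / 267.9 ≈ 0.94774 (5 s.f.)

0.94774


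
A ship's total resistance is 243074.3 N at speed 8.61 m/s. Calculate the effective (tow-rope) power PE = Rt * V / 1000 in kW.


Formula: PE = Rt * V / 1000 (kW)
Step 1 — PE (W) = 243074.3 * 8.61 = 2092869.723 W
Step 2 — PE (kW) = 2092869.723 / 1000 ≈ 2092.9 kW (5 s.f.)

2092.9 kW


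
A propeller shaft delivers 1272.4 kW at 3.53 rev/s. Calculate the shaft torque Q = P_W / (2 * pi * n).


Formula: Q = P_W / (2 * pi * n)
Step 1 — P_W = 1272.4 kW * 1000 = 1272400.0 W
Step 2 — 2 * pi * n = 2 * pi * 3.53 = 22.179644
Step 3 — Q = 1272400.0 / 22.179644 ≈ 57368 N·m (5 s.f.)

57368 N·m


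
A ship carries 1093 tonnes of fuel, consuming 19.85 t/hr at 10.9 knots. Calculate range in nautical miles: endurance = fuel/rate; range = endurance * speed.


Formula: endurance = fuel / rate; range = endurance * speed
Step 1 — endurance = 1093 / 19.85 = 55.063 hours
Step 2 — range = 55.063 * 10.9 ≈ 600.19 nautical miles (5 s.f.)

600.19 NM


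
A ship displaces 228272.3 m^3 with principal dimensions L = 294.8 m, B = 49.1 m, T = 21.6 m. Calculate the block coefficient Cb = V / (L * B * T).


Formula: Cb = V / (L * B * T)
Step 1 — L * B * T = 294.8 * 49.1 * 21.6 = 312653.088 m^3
Step 2 — Cb = 228272.3 / 312653.088 ≈ 0.73011 (5 s.f.)

0.73011


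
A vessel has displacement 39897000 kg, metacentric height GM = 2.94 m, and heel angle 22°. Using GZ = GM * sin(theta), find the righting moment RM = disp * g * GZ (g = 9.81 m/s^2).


Formula: GZ = GM * sin(theta); RM = disp * g * GZ
Step 1 — GZ = 2.94 * sin(22°) = 2.94 * 0.374607 = 1.101345 m
Step 2 — RM = 39897000 * 9.81 * 1.101345 ≈ 431050000 N·m (5 s.f.)

431050000 N·m


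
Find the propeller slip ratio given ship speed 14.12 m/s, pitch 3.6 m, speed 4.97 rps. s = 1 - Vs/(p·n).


Formula: s = 1 - Vs / (p * n)
Step 1 — p * n = 3.6 * 4.97 = 17.892
Step 2 — Vs / (p*n) = 14.12 / 17.892 = 0.78918 (6 d.p.)
Step 3 — s = 1 - 0.78918 = 0.21082

0.21082


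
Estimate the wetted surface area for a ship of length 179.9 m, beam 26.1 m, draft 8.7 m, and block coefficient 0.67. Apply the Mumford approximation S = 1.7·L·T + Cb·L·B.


Formula: S = 1.7*L*T + V/T with V = Cb*L*B*T, i.e. S = L * (1.7*T + Cb*B)
Step 1 — 1.7*T = 1.7 * 8.7 = 14.79 m
Step 2 — Cb*B = 0.67 * 26.1 = 17.487 m
Step 3 — 1.7*T + Cb*B = 14.79 + 17.487 = 32.277 m
Step 4 — S = 179.9 * 32.277 ≈ 5806.6 m^2 (5 s.f.)

5806.6 m^2


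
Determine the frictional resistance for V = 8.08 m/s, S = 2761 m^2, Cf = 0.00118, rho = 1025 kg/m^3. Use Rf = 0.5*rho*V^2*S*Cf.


Formula: Rf = 0.5 * rho * V^2 * S * Cf
Step 1 — V^2 = 8.08^2 = 65.2864
Step 2 — 0.5 * rho * V^2 = 0.5 * 1025 * 65.2864 = 33459.28
Step 3 — Rf = 33459.28 * 2761 * 0.00118 ≈ 109010 N (5 s.f.)

109010 N


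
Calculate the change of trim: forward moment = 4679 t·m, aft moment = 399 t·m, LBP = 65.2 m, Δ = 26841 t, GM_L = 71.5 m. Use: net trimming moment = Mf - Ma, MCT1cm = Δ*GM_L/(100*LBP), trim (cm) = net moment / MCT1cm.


Formula: net trimming moment = Mf - Ma; MCT1cm = Δ*GM_L/(100*LBP); trim = net moment / MCT1cm
Step 1 — net trimming moment = 4679 - 399 = 4280 t·m
Step 2 — MCT1cm = 26841 * 71.5 / (100 * 65.2) = 294.3453 t·m/cm
Step 3 — trim = 4280 / 294.3453 ≈ 14.541 cm (5 s.f.)

14.541 cm


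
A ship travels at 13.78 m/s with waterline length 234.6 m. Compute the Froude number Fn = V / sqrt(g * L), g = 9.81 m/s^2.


Formula: Fn = V / sqrt(g * L)
Step 1 — g * L = 9.81 * 234.6 = 2301.426
Step 2 — sqrt(g * L) = sqrt(2301.426) = 47.97318
Step 3 — Fn = 13.78 / 47.97318 ≈ 0.28724 (5 s.f.)

0.28724


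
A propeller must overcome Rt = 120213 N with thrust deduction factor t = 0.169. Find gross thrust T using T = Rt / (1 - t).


Formula: T = Rt / (1 - t)
Step 1 — (1 - t) = 1 - 0.169 = 0.831
Step 2 — T = 120213 / 0.831 ≈ 144660 N (5 s.f.)

144660 N


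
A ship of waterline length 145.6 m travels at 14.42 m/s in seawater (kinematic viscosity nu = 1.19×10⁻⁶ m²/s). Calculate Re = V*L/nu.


Formula: Re = V * L / nu
Step 1 — V * L = 14.42 * 145.6 = 2099.552 m^2/s
Step 2 — Re = 2099.552 / 1.19e-6 = 1.76e+09

1.76e+09


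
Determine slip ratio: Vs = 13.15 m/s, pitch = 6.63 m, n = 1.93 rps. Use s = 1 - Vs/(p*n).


Formula: s = 1 - Vs / (p * n)
Step 1 — p * n = 6.63 * 1.93 = 12.7959
Step 2 — Vs / (p*n) = 13.15 / 12.7959 = 1.027673 (6 d.p.)
Step 3 — s = 1 - 1.027673 = -0.027673

-0.027673


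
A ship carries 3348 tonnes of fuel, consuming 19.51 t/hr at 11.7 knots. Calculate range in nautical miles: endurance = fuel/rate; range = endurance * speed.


Formula: endurance = fuel / rate; range = endurance * speed
Step 1 — endurance = 3348 / 19.51 = 171.6043 hours
Step 2 — range = 171.6043 * 11.7 ≈ 2007.8 nautical miles (5 s.f.)

2007.8 NM


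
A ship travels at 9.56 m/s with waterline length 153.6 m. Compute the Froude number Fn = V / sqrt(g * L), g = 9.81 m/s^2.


Formula: Fn = V / sqrt(g * L)
Step 1 — g * L = 9.81 * 153.6 = 1506.816
Step 2 — sqrt(g * L) = sqrt(1506.816) = 38.817728
Step 3 — Fn = 9.56 / 38.817728 ≈ 0.24628 (5 s.f.)

0.24628


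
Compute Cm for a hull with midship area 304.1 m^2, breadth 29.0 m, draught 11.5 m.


Formula: Cm = Am / (B * T)
Step 1 — B * T = 29.0 * 11.5 = 333.5 m^2
Step 2 — Cm = 304.1 / 333.5 ≈ 0.91184 (5 s.f.)

0.91184


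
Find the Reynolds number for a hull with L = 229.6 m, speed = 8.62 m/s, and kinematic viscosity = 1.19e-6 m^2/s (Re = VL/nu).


Formula: Re = V * L / nu
Step 1 — V * L = 8.62 * 229.6 = 1979.152 m^2/s
Step 2 — Re = 1979.152 / 1.19e-6 = 1.66e+09

1.66e+09


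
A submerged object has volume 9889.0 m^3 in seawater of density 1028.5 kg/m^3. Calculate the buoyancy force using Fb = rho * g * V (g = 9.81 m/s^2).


Formula: Fb = rho * g * V
Substituting: Fb = 1028.5 * 9.81 * 9889.0
Intermediate: 1028.5 * 9.81 = 10089.585
Result: Fb = 10089.585 * 9889.0 ≈ 99776000 N (5 s.f.)

99776000 N


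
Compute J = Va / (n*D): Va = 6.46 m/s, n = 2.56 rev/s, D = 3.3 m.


Formula: J = Va / (n * D)
Step 1 — n * D = 2.56 * 3.3 = 8.448
Step 2 — J = 6.46 / 8.448 ≈ 0.76468 (5 s.f.)

0.76468


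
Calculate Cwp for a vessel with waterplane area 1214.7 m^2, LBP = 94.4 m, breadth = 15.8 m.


Formula: Cwp = Aw / (L * B)
Step 1 — L * B = 94.4 * 15.8 = 1491.52 m^2
Step 2 — Cwp = 1214.7 / 1491.52 ≈ 0.81440 (5 s.f.)

0.81440


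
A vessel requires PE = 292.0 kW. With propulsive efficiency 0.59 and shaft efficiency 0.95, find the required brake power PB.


Formula: PB = PE / (eta_D * eta_S)
Step 1 — combined efficiency = eta_D * eta_S = 0.59 * 0.95 = 0.5605
Step 2 — PB = 292.0 / 0.5605 ≈ 520.96 kW (5 s.f.)

520.96 kW


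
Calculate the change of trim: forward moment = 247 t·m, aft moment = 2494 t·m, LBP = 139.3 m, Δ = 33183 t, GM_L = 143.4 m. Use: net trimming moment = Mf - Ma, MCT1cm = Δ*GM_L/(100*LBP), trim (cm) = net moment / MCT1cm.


Formula: net trimming moment = Mf - Ma; MCT1cm = Δ*GM_L/(100*LBP); trim = net moment / MCT1cm
Step 1 — net trimming moment = 247 - 2494 = -2247 t·m
Step 2 — MCT1cm = 33183 * 143.4 / (100 * 139.3) = 341.5967 t·m/cm
Step 3 — trim = -2247 / 341.5967 ≈ -6.5779 cm (5 s.f.)

-6.5779 cm


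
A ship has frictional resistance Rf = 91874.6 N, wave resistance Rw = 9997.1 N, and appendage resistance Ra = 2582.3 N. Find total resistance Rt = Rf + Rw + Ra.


Formula: Rt = Rf + Rw + Ra
Substituting: Rt = 91874.6 + 9997.1 + 2582.3
Result: Rt = 104454.0 N

104454.0 N


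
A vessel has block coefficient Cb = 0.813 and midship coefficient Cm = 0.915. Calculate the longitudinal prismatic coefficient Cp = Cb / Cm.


Formula: Cp = Cb / Cm
Substituting: Cp = 0.813 / 0.915
Result: Cp ≈ 0.88852 (5 s.f.)

0.88852


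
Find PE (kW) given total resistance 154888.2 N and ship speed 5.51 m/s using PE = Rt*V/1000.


Formula: PE = Rt * V / 1000 (kW)
Step 1 — PE (W) = 154888.2 * 5.51 = 853433.982 W
Step 2 — PE (kW) = 853433.982 / 1000 ≈ 853.43 kW (5 s.f.)

853.43 kW


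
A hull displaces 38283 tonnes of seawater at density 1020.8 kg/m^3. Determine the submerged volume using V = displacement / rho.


Formula: V = mass / rho
Step 1 — convert tonnes to kg: 38283 t * 1000 = 38283000 kg
Step 2 — V = 38283000 / 1020.8 ≈ 37503 m^3 (5 s.f.)

37503 m^3


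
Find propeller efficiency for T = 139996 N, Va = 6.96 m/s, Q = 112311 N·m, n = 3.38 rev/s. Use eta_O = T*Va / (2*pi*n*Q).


Formula: eta = T * Va / (2 * pi * n * Q)
Step 1 — numerator = T * Va = 139996 * 6.96 = 974372.16
Step 2 — 2 * pi * n = 2 * pi * 3.38 = 21.237166
Step 3 — denominator = 21.237166 * 112311 = 2385167.35
Step 4 — eta = 974372.16 / 2385167.35 ≈ 0.40851 (5 s.f.)

0.40851


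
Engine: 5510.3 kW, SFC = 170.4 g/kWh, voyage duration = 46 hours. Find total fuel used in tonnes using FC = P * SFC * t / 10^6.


Formula: FC (tonnes) = P * SFC * t / 1,000,000
Step 1 — P * SFC * t = 5510.3 * 170.4 * 46 = 43191935.52 g
Step 2 — FC (tonnes) = 43191935.52 / 1,000,000 ≈ 43.192 tonnes (5 s.f.)

43.192 tonnes


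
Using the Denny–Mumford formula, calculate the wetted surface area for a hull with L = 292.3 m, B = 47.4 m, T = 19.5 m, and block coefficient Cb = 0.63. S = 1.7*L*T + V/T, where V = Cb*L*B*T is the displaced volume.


Formula: S = 1.7*L*T + V/T with V = Cb*L*B*T, i.e. S = L * (1.7*T + Cb*B)
Step 1 — 1.7*T = 1.7 * 19.5 = 33.15 m
Step 2 — Cb*B = 0.63 * 47.4 = 29.862 m
Step 3 — 1.7*T + Cb*B = 33.15 + 29.862 = 63.012 m
Step 4 — S = 292.3 * 63.012 ≈ 18418 m^2 (5 s.f.)

18418 m^2


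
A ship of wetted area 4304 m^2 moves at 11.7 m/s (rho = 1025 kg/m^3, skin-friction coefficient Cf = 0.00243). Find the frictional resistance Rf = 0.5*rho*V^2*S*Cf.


Formula: Rf = 0.5 * rho * V^2 * S * Cf
Step 1 — V^2 = 11.7^2 = 136.89
Step 2 — 0.5 * rho * V^2 = 0.5 * 1025 * 136.89 = 70156.125
Step 3 — Rf = 70156.125 * 4304 * 0.00243 ≈ 733740 N (5 s.f.)

733740 N


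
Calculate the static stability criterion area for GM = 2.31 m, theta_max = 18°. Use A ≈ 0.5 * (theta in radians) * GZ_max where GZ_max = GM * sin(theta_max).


Formula: GZ_max = GM * sin(theta); Area = 0.5 * theta_rad * GZ_max
Step 1 — GZ_max = 2.31 * sin(18°) = 2.31 * 0.309017 = 0.713829 m
Step 2 — theta_rad = 18 * pi/180 = 0.314159 rad
Step 3 — Area = 0.5 * 0.314159 * 0.713829 ≈ 0.11213 m·rad (5 s.f.)

0.11213 m·rad


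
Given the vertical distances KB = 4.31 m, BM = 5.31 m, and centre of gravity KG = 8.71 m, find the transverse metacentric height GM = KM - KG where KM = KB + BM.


Formula: GM = KB + BM - KG
Step 1 — KM = KB + BM = 4.31 + 5.31 = 9.62 m
Step 2 — GM = KM - KG = 9.62 - 8.71 = 0.91 m

0.91 m


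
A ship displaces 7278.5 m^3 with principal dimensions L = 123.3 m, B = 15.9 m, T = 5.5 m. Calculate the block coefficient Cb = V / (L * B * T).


Formula: Cb = V / (L * B * T)
Step 1 — L * B * T = 123.3 * 15.9 * 5.5 = 10782.585 m^3
Step 2 — Cb = 7278.5 / 10782.585 ≈ 0.67502 (5 s.f.)

0.67502


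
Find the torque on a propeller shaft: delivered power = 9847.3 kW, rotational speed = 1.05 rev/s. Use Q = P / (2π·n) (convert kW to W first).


Formula: Q = P_W / (2 * pi * n)
Step 1 — P_W = 9847.3 kW * 1000 = 9847300.0 W
Step 2 — 2 * pi * n = 2 * pi * 1.05 = 6.597345
Step 3 — Q = 9847300.0 / 6.597345 ≈ 1492600 N·m (5 s.f.)

1492600 N·m


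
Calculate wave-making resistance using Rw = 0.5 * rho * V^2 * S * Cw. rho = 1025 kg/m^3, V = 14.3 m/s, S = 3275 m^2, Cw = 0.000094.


Formula: Rw = 0.5 * rho * V^2 * S * Cw
Step 1 — V^2 = 14.3^2 = 204.49
Step 2 — 0.5 * rho * V^2 = 0.5 * 1025 * 204.49 = 104801.125
Step 3 — Rw = 104801.125 * 3275 * 0.000094 ≈ 32263 N (5 s.f.)

32263 N


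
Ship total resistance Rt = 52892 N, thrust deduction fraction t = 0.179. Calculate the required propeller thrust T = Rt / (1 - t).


Formula: T = Rt / (1 - t)
Step 1 — (1 - t) = 1 - 0.179 = 0.821
Step 2 — T = 52892 / 0.821 ≈ 64424 N (5 s.f.)

64424 N


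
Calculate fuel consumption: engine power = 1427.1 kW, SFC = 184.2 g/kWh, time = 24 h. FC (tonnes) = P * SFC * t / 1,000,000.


Formula: FC (tonnes) = P * SFC * t / 1,000,000
Step 1 — P * SFC * t = 1427.1 * 184.2 * 24 = 6308923.68 g
Step 2 — FC (tonnes) = 6308923.68 / 1,000,000 ≈ 6.3089 tonnes (5 s.f.)

6.3089 tonnes


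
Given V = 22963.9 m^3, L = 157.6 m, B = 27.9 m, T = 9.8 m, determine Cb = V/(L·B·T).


Formula: Cb = V / (L * B * T)
Step 1 — L * B * T = 157.6 * 27.9 * 9.8 = 43090.992 m^3
Step 2 — Cb = 22963.9 / 43090.992 ≈ 0.53292 (5 s.f.)

0.53292


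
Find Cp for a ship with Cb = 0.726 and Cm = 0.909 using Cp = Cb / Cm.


Formula: Cp = Cb / Cm
Substituting: Cp = 0.726 / 0.909
Result: Cp ≈ 0.79868 (5 s.f.)

0.79868


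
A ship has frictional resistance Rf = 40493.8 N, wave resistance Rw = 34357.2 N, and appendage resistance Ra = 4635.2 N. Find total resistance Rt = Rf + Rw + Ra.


Formula: Rt = Rf + Rw + Ra
Substituting: Rt = 40493.8 + 34357.2 + 4635.2
Result: Rt = 79486.2 N

79486.2 N


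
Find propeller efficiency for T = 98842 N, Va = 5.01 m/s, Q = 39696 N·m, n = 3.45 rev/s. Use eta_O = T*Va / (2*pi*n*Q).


Formula: eta = T * Va / (2 * pi * n * Q)
Step 1 — numerator = T * Va = 98842 * 5.01 = 495198.42
Step 2 — 2 * pi * n = 2 * pi * 3.45 = 21.676989
Step 3 — denominator = 21.676989 * 39696 = 860489.76
Step 4 — eta = 495198.42 / 860489.76 ≈ 0.57548 (5 s.f.)

0.57548


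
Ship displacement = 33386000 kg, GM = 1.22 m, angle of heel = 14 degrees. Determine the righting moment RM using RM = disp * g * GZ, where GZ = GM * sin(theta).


Formula: GZ = GM * sin(theta); RM = disp * g * GZ
Step 1 — GZ = 1.22 * sin(14°) = 1.22 * 0.241922 = 0.295145 m
Step 2 — RM = 33386000 * 9.81 * 0.295145 ≈ 96665000 N·m (5 s.f.)

96665000 N·m


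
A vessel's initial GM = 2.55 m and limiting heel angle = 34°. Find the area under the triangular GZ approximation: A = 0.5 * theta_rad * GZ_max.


Formula: GZ_max = GM * sin(theta); Area = 0.5 * theta_rad * GZ_max
Step 1 — GZ_max = 2.55 * sin(34°) = 2.55 * 0.559193 = 1.425942 m
Step 2 — theta_rad = 34 * pi/180 = 0.593412 rad
Step 3 — Area = 0.5 * 0.593412 * 1.425942 ≈ 0.42309 m·rad (5 s.f.)

0.42309 m·rad


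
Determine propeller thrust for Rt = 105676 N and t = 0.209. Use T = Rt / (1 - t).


Formula: T = Rt / (1 - t)
Step 1 — (1 - t) = 1 - 0.209 = 0.791
Step 2 — T = 105676 / 0.791 ≈ 133600 N (5 s.f.)

133600 N


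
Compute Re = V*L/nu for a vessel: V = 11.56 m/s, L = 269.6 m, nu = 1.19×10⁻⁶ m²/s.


Formula: Re = V * L / nu
Step 1 — V * L = 11.56 * 269.6 = 3116.576 m^2/s
Step 2 — Re = 3116.576 / 1.19e-6 = 2.62e+09

2.62e+09


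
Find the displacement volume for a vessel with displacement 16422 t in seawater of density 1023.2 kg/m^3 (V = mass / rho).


Formula: V = mass / rho
Step 1 — convert tonnes to kg: 16422 t * 1000 = 16422000 kg
Step 2 — V = 16422000 / 1023.2 ≈ 16050 m^3 (5 s.f.)

16050 m^3


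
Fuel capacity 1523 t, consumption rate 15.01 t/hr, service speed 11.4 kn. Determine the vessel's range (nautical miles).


Formula: endurance = fuel / rate; range = endurance * speed
Step 1 — endurance = 1523 / 15.01 = 101.4657 hours
Step 2 — range = 101.4657 * 11.4 ≈ 1156.7 nautical miles (5 s.f.)

1156.7 NM


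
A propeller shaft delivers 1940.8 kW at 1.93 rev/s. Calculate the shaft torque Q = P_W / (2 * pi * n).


Formula: Q = P_W / (2 * pi * n)
Step 1 — P_W = 1940.8 kW * 1000 = 1940800.0 W
Step 2 — 2 * pi * n = 2 * pi * 1.93 = 12.126548
Step 3 — Q = 1940800.0 / 12.126548 ≈ 160050 N·m (5 s.f.)

160050 N·m


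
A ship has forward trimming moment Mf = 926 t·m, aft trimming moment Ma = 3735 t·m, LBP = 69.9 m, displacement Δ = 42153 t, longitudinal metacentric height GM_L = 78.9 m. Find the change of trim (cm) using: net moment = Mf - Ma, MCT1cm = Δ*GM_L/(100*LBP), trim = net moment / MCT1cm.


Formula: net trimming moment = Mf - Ma; MCT1cm = Δ*GM_L/(100*LBP); trim = net moment / MCT1cm
Step 1 — net trimming moment = 926 - 3735 = -2809 t·m
Step 2 — MCT1cm = 42153 * 78.9 / (100 * 69.9) = 475.8042 t·m/cm
Step 3 — trim = -2809 / 475.8042 ≈ -5.9037 cm (5 s.f.)

-5.9037 cm


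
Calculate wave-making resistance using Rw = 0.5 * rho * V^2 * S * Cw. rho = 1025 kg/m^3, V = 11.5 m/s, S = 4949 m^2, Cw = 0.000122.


Formula: Rw = 0.5 * rho * V^2 * S * Cw
Step 1 — V^2 = 11.5^2 = 132.25
Step 2 — 0.5 * rho * V^2 = 0.5 * 1025 * 132.25 = 67778.125
Step 3 — Rw = 67778.125 * 4949 * 0.000122 ≈ 40923 N (5 s.f.)

40923 N


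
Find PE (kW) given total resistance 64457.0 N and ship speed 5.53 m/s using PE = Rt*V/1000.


Formula: PE = Rt * V / 1000 (kW)
Step 1 — PE (W) = 64457.0 * 5.53 = 356447.21 W
Step 2 — PE (kW) = 356447.21 / 1000 ≈ 356.45 kW (5 s.f.)

356.45 kW


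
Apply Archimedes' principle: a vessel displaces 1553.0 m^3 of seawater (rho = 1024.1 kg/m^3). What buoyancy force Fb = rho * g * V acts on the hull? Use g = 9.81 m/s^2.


Formula: Fb = rho * g * V
Substituting: Fb = 1024.1 * 9.81 * 1553.0
Intermediate: 1024.1 * 9.81 = 10046.421
Result: Fb = 10046.421 * 1553.0 ≈ 15602000 N (5 s.f.)

15602000 N
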